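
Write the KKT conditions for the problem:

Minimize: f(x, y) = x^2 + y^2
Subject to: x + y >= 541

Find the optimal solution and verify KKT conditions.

KKT conditions for min x^2 + y^2 s.t. x + y >= 541:
Stationarity: 2x = mu, 2y = mu
So x = y = mu/2.
Complementary slackness: mu*(x + y - 541) = 0
Primal feasibility: x + y >= 541; dual feasibility: mu >= 0
If mu = 0 then x = y = 0, but 0 + 0 < 541 is infeasible, so the constraint is active.
Constraint active: x + y = 2*(mu/2) = 541 => mu = 541
x = y = 541/2, f = 292681/2
Verify: stationarity 2*(541/2) = 541 = mu; primal 541/2 + 541/2 = 541 >= 541; dual mu = 541 >= 0; complementary slackness 541*(541 - 541) = 0. All KKT conditions hold.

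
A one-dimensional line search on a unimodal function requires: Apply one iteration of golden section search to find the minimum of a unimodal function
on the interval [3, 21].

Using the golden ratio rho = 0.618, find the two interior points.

Golden section search on [3, 21].
Golden ratio rho = 0.618 (approx).
Interior points:
  x_1 = 3 + (1-0.618)*18 = 9.8760
  x_2 = 3 + 0.618*18 = 14.1240
Compare f(x_1) and f(x_2) to determine which subinterval to keep.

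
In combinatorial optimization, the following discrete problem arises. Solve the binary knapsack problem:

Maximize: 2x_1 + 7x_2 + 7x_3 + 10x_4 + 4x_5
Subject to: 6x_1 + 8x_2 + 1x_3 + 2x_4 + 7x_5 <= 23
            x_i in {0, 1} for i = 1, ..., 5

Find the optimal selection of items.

Items: item 1 (v=2, w=6), item 2 (v=7, w=8), item 3 (v=7, w=1), item 4 (v=10, w=2), item 5 (v=4, w=7)
Capacity: 23
Checking all 32 subsets (w = total weight, v = total value):
  {}: w = 0, v = 0
  {1}: w = 6, v = 2
  {2}: w = 8, v = 7
  {3}: w = 1, v = 7
  {4}: w = 2, v = 10
  {5}: w = 7, v = 4
  {1, 2}: w = 14, v = 9
  {1, 3}: w = 7, v = 9
  {1, 4}: w = 8, v = 12
  {1, 5}: w = 13, v = 6
  {2, 3}: w = 9, v = 14
  {2, 4}: w = 10, v = 17
  {2, 5}: w = 15, v = 11
  {3, 4}: w = 3, v = 17
  {3, 5}: w = 8, v = 11
  {4, 5}: w = 9, v = 14
  {1, 2, 3}: w = 15, v = 16
  {1, 2, 4}: w = 16, v = 19
  {1, 2, 5}: w = 21, v = 13
  {1, 3, 4}: w = 9, v = 19
  {1, 3, 5}: w = 14, v = 13
  {1, 4, 5}: w = 15, v = 16
  {2, 3, 4}: w = 11, v = 24
  {2, 3, 5}: w = 16, v = 18
  {2, 4, 5}: w = 17, v = 21
  {3, 4, 5}: w = 10, v = 21
  {1, 2, 3, 4}: w = 17, v = 26
  {1, 2, 3, 5}: w = 22, v = 20
  {1, 2, 4, 5}: w = 23, v = 23
  {1, 3, 4, 5}: w = 16, v = 23
  {2, 3, 4, 5}: w = 18, v = 28
  {1, 2, 3, 4, 5}: w = 24 > 23, infeasible
Best feasible subset: items [2, 3, 4, 5]
Total weight: 18 <= 23, total value: 28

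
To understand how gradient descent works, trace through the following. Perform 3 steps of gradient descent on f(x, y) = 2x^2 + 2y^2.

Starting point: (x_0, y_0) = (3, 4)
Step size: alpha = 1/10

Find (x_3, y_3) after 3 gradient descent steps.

f(x,y) = 2x^2 + 2y^2
grad_x = 4x + 0y, grad_y = 4y + 0x
Step 1: grad = (12, 16), (9/5, 12/5)
Step 2: grad = (36/5, 48/5), (27/25, 36/25)
Step 3: grad = (108/25, 144/25), (81/125, 108/125)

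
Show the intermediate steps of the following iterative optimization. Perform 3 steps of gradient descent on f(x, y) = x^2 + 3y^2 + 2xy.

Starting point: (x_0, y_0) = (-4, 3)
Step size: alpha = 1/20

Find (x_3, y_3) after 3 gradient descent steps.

f(x,y) = x^2 + 3y^2 + 2xy
grad_x = 2x + 2y, grad_y = 6y + 2x
Step 1: grad = (-2, 10), (-39/10, 5/2)
Step 2: grad = (-14/5, 36/5), (-94/25, 107/50)
Step 3: grad = (-81/25, 133/25), (-1799/500, 937/500)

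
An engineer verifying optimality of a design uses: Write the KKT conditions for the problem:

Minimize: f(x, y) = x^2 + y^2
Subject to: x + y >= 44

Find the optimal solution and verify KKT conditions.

KKT conditions for min x^2 + y^2 s.t. x + y >= 44:
Stationarity: 2x = mu, 2y = mu
So x = y = mu/2.
Complementary slackness: mu*(x + y - 44) = 0
Primal feasibility: x + y >= 44; dual feasibility: mu >= 0
If mu = 0 then x = y = 0, but 0 + 0 < 44 is infeasible, so the constraint is active.
Constraint active: x + y = 2*(mu/2) = 44 => mu = 44
x = y = 22, f = 968
Verify: stationarity 2*22 = 44 = mu; primal 22 + 22 = 44 >= 44; dual mu = 44 >= 0; complementary slackness 44*(44 - 44) = 0. All KKT conditions hold.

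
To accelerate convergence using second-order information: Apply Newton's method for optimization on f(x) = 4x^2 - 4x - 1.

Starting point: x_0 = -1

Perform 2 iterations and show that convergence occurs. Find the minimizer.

f(x) = 4x^2 - 4x - 1, f'(x) = 8x + (-4), f''(x) = 8
Step 1: f'(-1) = -12, x_1 = -1 - -12/8 = 1/2
Step 2: f'(1/2) = 0, x_2 = 1/2 (converged)
Newton's method converges in 1 step for quadratics.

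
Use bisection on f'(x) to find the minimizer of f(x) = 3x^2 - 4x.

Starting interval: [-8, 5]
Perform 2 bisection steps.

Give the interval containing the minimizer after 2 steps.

Finding critical point of f(x) = 3x^2 - 4x using bisection on f'(x) = 6x + -4.
f'(x) = 0 when x = 2/3.
Starting interval: [-8, 5]
Step 1: mid = -3/2, f'(mid) = -13, new interval = [-3/2, 5]
Step 2: mid = 7/4, f'(mid) = 13/2, new interval = [-3/2, 7/4]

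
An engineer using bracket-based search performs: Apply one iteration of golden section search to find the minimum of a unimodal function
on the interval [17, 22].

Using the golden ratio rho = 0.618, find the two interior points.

Golden section search on [17, 22].
Golden ratio rho = 0.618 (approx).
Interior points:
  x_1 = 17 + (1-0.618)*5 = 18.9100
  x_2 = 17 + 0.618*5 = 20.0900
Compare f(x_1) and f(x_2) to determine which subinterval to keep.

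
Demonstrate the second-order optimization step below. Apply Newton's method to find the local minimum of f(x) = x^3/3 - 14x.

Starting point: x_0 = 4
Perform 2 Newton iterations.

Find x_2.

f(x) = x^3/3 - 14x
f'(x) = x^2 - 14, f''(x) = 2x
Newton update: x_{n+1} = x_n - (x_n^2 - 14)/(2*x_n)
Step 1: x_0 = 4, f'=2, f''=8, x_1 = 15/4
Step 2: x_1 = 15/4, f'=1/16, f''=15/2, x_2 = 449/120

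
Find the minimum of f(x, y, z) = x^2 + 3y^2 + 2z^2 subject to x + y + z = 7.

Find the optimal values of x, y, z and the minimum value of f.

Using Lagrange multipliers on f = x^2 + 3y^2 + 2z^2 with constraint x + y + z = 7:
Conditions: 2*1*x = lambda, 2*3*y = lambda, 2*2*z = lambda
So x = lambda/2, y = lambda/6, z = lambda/4
Substituting into constraint: lambda * (11/12) = 7
lambda = 84/11
x = 42/11, y = 14/11, z = 21/11
Minimum value = 294/11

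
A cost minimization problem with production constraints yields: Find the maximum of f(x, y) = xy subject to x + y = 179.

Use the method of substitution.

Substitute y = 179 - x into f(x,y) = xy:
g(x) = x(179 - x) = 179x - x^2
g'(x) = 179 - 2x = 0  =>  x = 179/2
y = 179 - 179/2 = 179/2
Maximum value = (179/2) * (179/2) = 32041/4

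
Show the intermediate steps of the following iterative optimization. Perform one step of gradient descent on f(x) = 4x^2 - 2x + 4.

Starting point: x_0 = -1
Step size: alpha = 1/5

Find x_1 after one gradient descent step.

f(x) = 4x^2 - 2x + 4
f'(x) = 8x - 2
f'(-1) = 8*-1 + (-2) = -10
x_1 = x_0 - alpha * f'(x_0) = -1 - 1/5 * -10 = 1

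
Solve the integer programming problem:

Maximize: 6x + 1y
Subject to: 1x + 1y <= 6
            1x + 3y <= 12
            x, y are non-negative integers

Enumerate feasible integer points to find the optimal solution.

Constraint 1: 1x + 1y <= 6
Constraint 2: 1x + 3y <= 12
Feasible x range (need y >= 0): 0 <= x <= min(6/1, 12/1) => x in {0, ..., 6}.
Enumerate feasible integer points row by row (the coefficient of y is 1 > 0, so for each x the largest feasible y gives the best value):
  x = 0: y <= min((6 - 1*0)/1, (12 - 1*0)/3) => y in {0, ..., 4}; best 6*0 + 1*4 = 4
  x = 1: y <= min((6 - 1*1)/1, (12 - 1*1)/3) => y in {0, ..., 3}; best 6*1 + 1*3 = 9
  x = 2: y <= min((6 - 1*2)/1, (12 - 1*2)/3) => y in {0, ..., 3}; best 6*2 + 1*3 = 15
  x = 3: y <= min((6 - 1*3)/1, (12 - 1*3)/3) => y in {0, ..., 3}; best 6*3 + 1*3 = 21
  x = 4: y <= min((6 - 1*4)/1, (12 - 1*4)/3) => y in {0, ..., 2}; best 6*4 + 1*2 = 26
  x = 5: y <= min((6 - 1*5)/1, (12 - 1*5)/3) => y in {0, ..., 1}; best 6*5 + 1*1 = 31
  x = 6: y <= min((6 - 1*6)/1, (12 - 1*6)/3) => y in {0}; best 6*6 + 1*0 = 36
The maximum 6x + 1y = 36 is achieved at x = 6, y = 0.
Check: 1*6 + 1*0 = 6 <= 6 and 1*6 + 3*0 = 6 <= 12.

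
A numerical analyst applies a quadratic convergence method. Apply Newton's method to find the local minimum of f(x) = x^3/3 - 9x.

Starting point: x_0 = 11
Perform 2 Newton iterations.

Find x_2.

f(x) = x^3/3 - 9x
f'(x) = x^2 - 9, f''(x) = 2x
Newton update: x_{n+1} = x_n - (x_n^2 - 9)/(2*x_n)
Step 1: x_0 = 11, f'=112, f''=22, x_1 = 65/11
Step 2: x_1 = 65/11, f'=3136/121, f''=130/11, x_2 = 2657/715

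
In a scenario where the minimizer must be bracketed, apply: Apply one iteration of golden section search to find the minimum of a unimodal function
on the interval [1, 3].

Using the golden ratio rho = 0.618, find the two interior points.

Golden section search on [1, 3].
Golden ratio rho = 0.618 (approx).
Interior points:
  x_1 = 1 + (1-0.618)*2 = 1.7640
  x_2 = 1 + 0.618*2 = 2.2360
Compare f(x_1) and f(x_2) to determine which subinterval to keep.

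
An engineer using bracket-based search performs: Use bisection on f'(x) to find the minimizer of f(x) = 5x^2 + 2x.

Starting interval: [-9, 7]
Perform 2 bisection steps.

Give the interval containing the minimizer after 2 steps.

Finding critical point of f(x) = 5x^2 + 2x using bisection on f'(x) = 10x + 2.
f'(x) = 0 when x = -1/5.
Starting interval: [-9, 7]
Step 1: mid = -1, f'(mid) = -8, new interval = [-1, 7]
Step 2: mid = 3, f'(mid) = 32, new interval = [-1, 3]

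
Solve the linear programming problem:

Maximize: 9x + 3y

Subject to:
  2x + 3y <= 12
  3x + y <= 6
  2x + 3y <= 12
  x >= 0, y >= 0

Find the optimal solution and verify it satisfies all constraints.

Feasible vertices: (0, 0), (0, 4), (6/7, 24/7), (2, 0)
Objective 9x + 3y at each vertex:
  (0, 0): 0
  (0, 4): 12
  (6/7, 24/7): 18
  (2, 0): 18
Maximum is 18 at (6/7, 24/7).
Verify constraints at (x, y) = (6/7, 24/7):
  2*(6/7) + 3*(24/7) = 12 <= 12 (active)
  3*(6/7) + 1*(24/7) = 6 <= 6 (active)
  2*(6/7) + 3*(24/7) = 12 <= 12 (active)
  x = 6/7 >= 0, y = 24/7 >= 0. All constraints satisfied.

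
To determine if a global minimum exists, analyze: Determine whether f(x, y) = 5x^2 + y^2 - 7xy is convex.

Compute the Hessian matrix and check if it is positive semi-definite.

f(x,y) = 5x^2 + y^2 - 7xy
Hessian H = [[10, -7], [-7, 2]]
trace(H) = 12, det(H) = -29
Eigenvalues: (12 +/- sqrt(260)) / 2 = 14.06, -2.062
Since not both eigenvalues positive, f is neither convex nor concave.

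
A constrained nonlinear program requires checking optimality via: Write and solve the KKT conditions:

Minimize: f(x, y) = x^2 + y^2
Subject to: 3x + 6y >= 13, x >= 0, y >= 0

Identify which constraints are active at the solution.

KKT conditions for min x^2 + y^2 s.t. 3x + 6y >= 13, x >= 0, y >= 0:
Stationarity: 2x = mu*3 + mu_x, 2y = mu*6 + mu_y, with mu, mu_x, mu_y >= 0
Complementary slackness: mu*(3x + 6y - 13) = 0, mu_x*x = 0, mu_y*y = 0
(0, 0) is infeasible (3*0 + 6*0 < 13), so if mu = 0 stationarity would force x = mu_x/2 >= 0, y = mu_y/2 >= 0 with mu_x*x = mu_y*y = 0, i.e. x = y = 0: contradiction. Hence mu > 0 and 3x + 6y = 13 is active.
Try x > 0, y > 0 (so mu_x = mu_y = 0): x = 3*mu/2, y = 6*mu/2
Substitute: 3*(3*mu/2) + 6*(6*mu/2) = 13
  mu*45/2 = 13 => mu = 26/45
x* = 13/15 > 0, y* = 26/15 > 0, consistent with mu_x = mu_y = 0.
f is convex and the constraints are linear, so this KKT point is the global minimum.
f* = 169/45
Active constraints: 3x + 6y >= 13 (holds with equality, mu = 26/45 > 0); x >= 0 and y >= 0 are inactive (mu_x = mu_y = 0).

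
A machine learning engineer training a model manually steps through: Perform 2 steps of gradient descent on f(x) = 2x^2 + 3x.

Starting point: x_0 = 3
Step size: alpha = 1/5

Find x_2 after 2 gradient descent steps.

f(x) = 2x^2 + 3x, f'(x) = 4x + (3)
Step 1: f'(3) = 15, x_1 = 3 - 1/5 * 15 = 0
Step 2: f'(0) = 3, x_2 = 0 - 1/5 * 3 = -3/5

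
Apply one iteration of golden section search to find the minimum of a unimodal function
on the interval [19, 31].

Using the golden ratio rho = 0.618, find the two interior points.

Golden section search on [19, 31].
Golden ratio rho = 0.618 (approx).
Interior points:
  x_1 = 19 + (1-0.618)*12 = 23.5840
  x_2 = 19 + 0.618*12 = 26.4160
Compare f(x_1) and f(x_2) to determine which subinterval to keep.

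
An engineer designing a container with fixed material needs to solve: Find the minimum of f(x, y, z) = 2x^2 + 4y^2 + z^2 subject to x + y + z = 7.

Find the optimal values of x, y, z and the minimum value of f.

Using Lagrange multipliers on f = 2x^2 + 4y^2 + z^2 with constraint x + y + z = 7:
Conditions: 2*2*x = lambda, 2*4*y = lambda, 2*1*z = lambda
So x = lambda/4, y = lambda/8, z = lambda/2
Substituting into constraint: lambda * (7/8) = 7
lambda = 8
x = 2, y = 1, z = 4
Minimum value = 28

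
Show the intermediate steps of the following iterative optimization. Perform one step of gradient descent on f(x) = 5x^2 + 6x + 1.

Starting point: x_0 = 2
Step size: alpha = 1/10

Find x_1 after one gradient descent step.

f(x) = 5x^2 + 6x + 1
f'(x) = 10x + 6
f'(2) = 10*2 + (6) = 26
x_1 = x_0 - alpha * f'(x_0) = 2 - 1/10 * 26 = -3/5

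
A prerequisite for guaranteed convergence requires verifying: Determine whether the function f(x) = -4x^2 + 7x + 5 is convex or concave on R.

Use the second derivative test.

f(x) = -4x^2 + 7x + 5
f'(x) = -8x + 7
f''(x) = -8
Since f''(x) = -8 < 0 for all x, f is concave on R.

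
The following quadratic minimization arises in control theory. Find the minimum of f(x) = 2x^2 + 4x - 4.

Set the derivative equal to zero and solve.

f(x) = 2x^2 + 4x - 4
f'(x) = 4x + (4) = 0
x = -4/4 = -1
f(-1) = -6
Since f''(x) = 4 > 0, this is a minimum.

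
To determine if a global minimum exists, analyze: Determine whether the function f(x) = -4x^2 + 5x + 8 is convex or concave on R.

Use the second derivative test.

f(x) = -4x^2 + 5x + 8
f'(x) = -8x + 5
f''(x) = -8
Since f''(x) = -8 < 0 for all x, f is concave on R.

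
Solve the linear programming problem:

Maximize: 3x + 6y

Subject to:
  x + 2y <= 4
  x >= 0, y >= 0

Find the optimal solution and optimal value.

The feasible region has vertices at [(0, 0), (4, 0), (0, 2)].
Checking objective 3x + 6y at each vertex:
  (0, 0): 3*0 + 6*0 = 0
  (4, 0): 3*4 + 6*0 = 12
  (0, 2): 3*0 + 6*2 = 12
Maximum is 12 at (4, 0).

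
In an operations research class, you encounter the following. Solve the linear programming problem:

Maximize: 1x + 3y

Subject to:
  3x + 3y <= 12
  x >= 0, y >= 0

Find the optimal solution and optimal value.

The feasible region has vertices at [(0, 0), (4, 0), (0, 4)].
Checking objective 1x + 3y at each vertex:
  (0, 0): 1*0 + 3*0 = 0
  (4, 0): 1*4 + 3*0 = 4
  (0, 4): 1*0 + 3*4 = 12
Maximum is 12 at (0, 4).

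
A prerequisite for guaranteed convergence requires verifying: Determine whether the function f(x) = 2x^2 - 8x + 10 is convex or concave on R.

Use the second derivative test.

f(x) = 2x^2 - 8x + 10
f'(x) = 4x - 8
f''(x) = 4
Since f''(x) = 4 > 0 for all x, f is convex on R.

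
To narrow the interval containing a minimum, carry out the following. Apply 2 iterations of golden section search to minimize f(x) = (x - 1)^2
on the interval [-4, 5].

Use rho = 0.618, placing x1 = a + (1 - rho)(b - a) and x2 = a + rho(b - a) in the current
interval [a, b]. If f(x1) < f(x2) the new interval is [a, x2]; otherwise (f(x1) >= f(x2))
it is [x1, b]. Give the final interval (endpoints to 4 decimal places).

Golden section search for min of f(x) = (x - 1)^2 on [-4, 5].
Each step: x1 = a + (1 - rho)(b - a), x2 = a + rho(b - a); if f(x1) < f(x2) keep [a, x2], otherwise keep [x1, b].
Step 1: [-4.0000, 5.0000], x1=-0.5620 (f=2.4398), x2=1.5620 (f=0.3158); f(x1) > f(x2) => keep [-0.5620, 5.0000]
Step 2: [-0.5620, 5.0000], x1=1.5627 (f=0.3166), x2=2.8753 (f=3.5168); f(x1) < f(x2) => keep [-0.5620, 2.8753]
Final interval: [-0.5620, 2.8753]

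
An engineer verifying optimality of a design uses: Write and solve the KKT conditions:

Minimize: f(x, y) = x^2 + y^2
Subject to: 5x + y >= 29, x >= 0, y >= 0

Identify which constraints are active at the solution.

KKT conditions for min x^2 + y^2 s.t. 5x + 1y >= 29, x >= 0, y >= 0:
Stationarity: 2x = mu*5 + mu_x, 2y = mu*1 + mu_y, with mu, mu_x, mu_y >= 0
Complementary slackness: mu*(5x + y - 29) = 0, mu_x*x = 0, mu_y*y = 0
(0, 0) is infeasible (5*0 + 1*0 < 29), so if mu = 0 stationarity would force x = mu_x/2 >= 0, y = mu_y/2 >= 0 with mu_x*x = mu_y*y = 0, i.e. x = y = 0: contradiction. Hence mu > 0 and 5x + y = 29 is active.
Try x > 0, y > 0 (so mu_x = mu_y = 0): x = 5*mu/2, y = 1*mu/2
Substitute: 5*(5*mu/2) + 1*(1*mu/2) = 29
  mu*26/2 = 29 => mu = 29/13
x* = 145/26 > 0, y* = 29/26 > 0, consistent with mu_x = mu_y = 0.
f is convex and the constraints are linear, so this KKT point is the global minimum.
f* = 841/26
Active constraints: 5x + y >= 29 (holds with equality, mu = 29/13 > 0); x >= 0 and y >= 0 are inactive (mu_x = mu_y = 0).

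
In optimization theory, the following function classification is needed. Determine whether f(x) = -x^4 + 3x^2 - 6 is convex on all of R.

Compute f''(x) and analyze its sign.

f(x) = -x^4 + 3x^2 - 6
f'(x) = -4x^3 + 6x
f''(x) = -12x^2 + 6
f''(x) = -12x^2 + 6 -> -inf as |x| -> inf
Therefore, f is not globally convex on R.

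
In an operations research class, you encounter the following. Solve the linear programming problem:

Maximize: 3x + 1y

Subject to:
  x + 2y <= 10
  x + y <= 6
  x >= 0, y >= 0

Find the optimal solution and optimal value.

Feasible vertices: (0, 0), (0, 5), (2, 4), (6, 0)
Objective 3x + 1y at each:
  (0, 0): 0
  (0, 5): 5
  (2, 4): 10
  (6, 0): 18
Maximum is 18 at (6, 0).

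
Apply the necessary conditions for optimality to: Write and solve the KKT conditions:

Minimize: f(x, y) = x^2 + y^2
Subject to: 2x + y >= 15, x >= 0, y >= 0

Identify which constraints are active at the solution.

KKT conditions for min x^2 + y^2 s.t. 2x + 1y >= 15, x >= 0, y >= 0:
Stationarity: 2x = mu*2 + mu_x, 2y = mu*1 + mu_y, with mu, mu_x, mu_y >= 0
Complementary slackness: mu*(2x + y - 15) = 0, mu_x*x = 0, mu_y*y = 0
(0, 0) is infeasible (2*0 + 1*0 < 15), so if mu = 0 stationarity would force x = mu_x/2 >= 0, y = mu_y/2 >= 0 with mu_x*x = mu_y*y = 0, i.e. x = y = 0: contradiction. Hence mu > 0 and 2x + y = 15 is active.
Try x > 0, y > 0 (so mu_x = mu_y = 0): x = 2*mu/2, y = 1*mu/2
Substitute: 2*(2*mu/2) + 1*(1*mu/2) = 15
  mu*5/2 = 15 => mu = 6
x* = 6 > 0, y* = 3 > 0, consistent with mu_x = mu_y = 0.
f is convex and the constraints are linear, so this KKT point is the global minimum.
f* = 45
Active constraints: 2x + y >= 15 (holds with equality, mu = 6 > 0); x >= 0 and y >= 0 are inactive (mu_x = mu_y = 0).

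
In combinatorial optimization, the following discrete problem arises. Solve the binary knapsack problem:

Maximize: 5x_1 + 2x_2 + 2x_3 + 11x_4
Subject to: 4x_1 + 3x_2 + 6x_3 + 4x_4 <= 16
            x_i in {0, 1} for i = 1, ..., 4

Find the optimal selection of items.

Items: item 1 (v=5, w=4), item 2 (v=2, w=3), item 3 (v=2, w=6), item 4 (v=11, w=4)
Capacity: 16
Checking all 16 subsets (w = total weight, v = total value):
  {}: w = 0, v = 0
  {1}: w = 4, v = 5
  {2}: w = 3, v = 2
  {3}: w = 6, v = 2
  {4}: w = 4, v = 11
  {1, 2}: w = 7, v = 7
  {1, 3}: w = 10, v = 7
  {1, 4}: w = 8, v = 16
  {2, 3}: w = 9, v = 4
  {2, 4}: w = 7, v = 13
  {3, 4}: w = 10, v = 13
  {1, 2, 3}: w = 13, v = 9
  {1, 2, 4}: w = 11, v = 18
  {1, 3, 4}: w = 14, v = 18
  {2, 3, 4}: w = 13, v = 15
  {1, 2, 3, 4}: w = 17 > 16, infeasible
Best feasible subset: items [1, 2, 4]
(The same value 18 is also attained by {1, 3, 4}.)
Total weight: 11 <= 16, total value: 18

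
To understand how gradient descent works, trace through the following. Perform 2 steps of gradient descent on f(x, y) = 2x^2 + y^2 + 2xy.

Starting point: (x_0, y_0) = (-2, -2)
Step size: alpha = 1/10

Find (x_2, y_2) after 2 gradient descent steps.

f(x,y) = 2x^2 + y^2 + 2xy
grad_x = 4x + 2y, grad_y = 2y + 2x
Step 1: grad = (-12, -8), (-4/5, -6/5)
Step 2: grad = (-28/5, -4), (-6/25, -4/5)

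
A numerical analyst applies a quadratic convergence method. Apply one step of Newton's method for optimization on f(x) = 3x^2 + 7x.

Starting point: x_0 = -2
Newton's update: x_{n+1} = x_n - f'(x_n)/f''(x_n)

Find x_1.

f(x) = 3x^2 + 7x
f'(x) = 6x + (7), f''(x) = 6
Newton step: x_1 = x_0 - f'(x_0)/f''(x_0)
f'(-2) = -5
x_1 = -2 - -5/6 = -7/6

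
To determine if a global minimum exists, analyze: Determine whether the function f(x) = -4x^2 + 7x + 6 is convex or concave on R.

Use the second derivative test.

f(x) = -4x^2 + 7x + 6
f'(x) = -8x + 7
f''(x) = -8
Since f''(x) = -8 < 0 for all x, f is concave on R.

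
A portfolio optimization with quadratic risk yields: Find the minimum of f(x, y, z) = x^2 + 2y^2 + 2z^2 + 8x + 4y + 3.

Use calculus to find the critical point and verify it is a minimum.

f(x,y,z) = x^2 + 2y^2 + 2z^2 + 8x + 4y + 3
df/dx = 2x + (8) = 0 => x = -4
df/dy = 4y + (4) = 0 => y = -1
df/dz = 4z + (0) = 0 => z = 0
f(-4,-1,0) = 1*(-4)^2 + 2*(-1)^2 + 2*(0)^2 + 8*(-4) + 4*(-1) + 3 = -15
Hessian is diagonal with entries 2, 4, 4 > 0, confirmed minimum.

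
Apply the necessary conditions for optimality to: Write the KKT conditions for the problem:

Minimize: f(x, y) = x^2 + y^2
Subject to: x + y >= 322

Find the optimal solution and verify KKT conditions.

KKT conditions for min x^2 + y^2 s.t. x + y >= 322:
Stationarity: 2x = mu, 2y = mu
So x = y = mu/2.
Complementary slackness: mu*(x + y - 322) = 0
Primal feasibility: x + y >= 322; dual feasibility: mu >= 0
If mu = 0 then x = y = 0, but 0 + 0 < 322 is infeasible, so the constraint is active.
Constraint active: x + y = 2*(mu/2) = 322 => mu = 322
x = y = 161, f = 51842
Verify: stationarity 2*161 = 322 = mu; primal 161 + 161 = 322 >= 322; dual mu = 322 >= 0; complementary slackness 322*(322 - 322) = 0. All KKT conditions hold.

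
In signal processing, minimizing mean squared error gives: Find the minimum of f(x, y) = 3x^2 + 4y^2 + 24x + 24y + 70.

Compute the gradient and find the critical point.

f(x,y) = 3x^2 + 4y^2 + 24x + 24y + 70
df/dx = 6x + (24) = 0  =>  x = -4
df/dy = 8y + (24) = 0  =>  y = -3
f(-4, -3) = 3*(-4)^2 + 4*(-3)^2 + 24*(-4) + 24*(-3) + 70 = -14
Hessian is diagonal with entries 6, 8 > 0, so this is a minimum.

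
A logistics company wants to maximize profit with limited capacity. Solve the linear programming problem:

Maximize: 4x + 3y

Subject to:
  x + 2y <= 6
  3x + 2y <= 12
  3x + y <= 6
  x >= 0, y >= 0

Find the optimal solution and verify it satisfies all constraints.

Feasible vertices: (0, 0), (0, 3), (6/5, 12/5), (2, 0)
Objective 4x + 3y at each vertex:
  (0, 0): 0
  (0, 3): 9
  (6/5, 12/5): 12
  (2, 0): 8
Maximum is 12 at (6/5, 12/5).
Verify constraints at (x, y) = (6/5, 12/5):
  1*(6/5) + 2*(12/5) = 6 <= 6 (active)
  3*(6/5) + 2*(12/5) = 42/5 <= 12
  3*(6/5) + 1*(12/5) = 6 <= 6 (active)
  x = 6/5 >= 0, y = 12/5 >= 0. All constraints satisfied.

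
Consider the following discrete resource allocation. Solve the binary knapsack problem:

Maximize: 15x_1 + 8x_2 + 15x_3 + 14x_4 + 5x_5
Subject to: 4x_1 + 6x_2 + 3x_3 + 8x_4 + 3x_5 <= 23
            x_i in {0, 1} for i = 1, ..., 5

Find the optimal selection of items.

Items: item 1 (v=15, w=4), item 2 (v=8, w=6), item 3 (v=15, w=3), item 4 (v=14, w=8), item 5 (v=5, w=3)
Capacity: 23
Checking all 32 subsets (w = total weight, v = total value):
  {}: w = 0, v = 0
  {1}: w = 4, v = 15
  {2}: w = 6, v = 8
  {3}: w = 3, v = 15
  {4}: w = 8, v = 14
  {5}: w = 3, v = 5
  {1, 2}: w = 10, v = 23
  {1, 3}: w = 7, v = 30
  {1, 4}: w = 12, v = 29
  {1, 5}: w = 7, v = 20
  {2, 3}: w = 9, v = 23
  {2, 4}: w = 14, v = 22
  {2, 5}: w = 9, v = 13
  {3, 4}: w = 11, v = 29
  {3, 5}: w = 6, v = 20
  {4, 5}: w = 11, v = 19
  {1, 2, 3}: w = 13, v = 38
  {1, 2, 4}: w = 18, v = 37
  {1, 2, 5}: w = 13, v = 28
  {1, 3, 4}: w = 15, v = 44
  {1, 3, 5}: w = 10, v = 35
  {1, 4, 5}: w = 15, v = 34
  {2, 3, 4}: w = 17, v = 37
  {2, 3, 5}: w = 12, v = 28
  {2, 4, 5}: w = 17, v = 27
  {3, 4, 5}: w = 14, v = 34
  {1, 2, 3, 4}: w = 21, v = 52
  {1, 2, 3, 5}: w = 16, v = 43
  {1, 2, 4, 5}: w = 21, v = 42
  {1, 3, 4, 5}: w = 18, v = 49
  {2, 3, 4, 5}: w = 20, v = 42
  {1, 2, 3, 4, 5}: w = 24 > 23, infeasible
Best feasible subset: items [1, 2, 3, 4]
Total weight: 21 <= 23, total value: 52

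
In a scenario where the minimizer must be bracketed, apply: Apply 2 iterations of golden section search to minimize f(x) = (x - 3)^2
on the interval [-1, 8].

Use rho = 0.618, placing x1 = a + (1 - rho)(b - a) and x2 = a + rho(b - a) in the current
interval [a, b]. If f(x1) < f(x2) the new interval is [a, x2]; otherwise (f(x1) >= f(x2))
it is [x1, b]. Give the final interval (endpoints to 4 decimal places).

Golden section search for min of f(x) = (x - 3)^2 on [-1, 8].
Each step: x1 = a + (1 - rho)(b - a), x2 = a + rho(b - a); if f(x1) < f(x2) keep [a, x2], otherwise keep [x1, b].
Step 1: [-1.0000, 8.0000], x1=2.4380 (f=0.3158), x2=4.5620 (f=2.4398); f(x1) < f(x2) => keep [-1.0000, 4.5620]
Step 2: [-1.0000, 4.5620], x1=1.1247 (f=3.5168), x2=2.4373 (f=0.3166); f(x1) > f(x2) => keep [1.1247, 4.5620]
Final interval: [1.1247, 4.5620]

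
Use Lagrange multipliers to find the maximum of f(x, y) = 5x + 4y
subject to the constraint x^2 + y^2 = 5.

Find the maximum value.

Set up Lagrange conditions: grad f = lambda * grad g
  5 = 2*lambda*x
  4 = 2*lambda*y
From these: x/y = 5/4, so x = 5t, y = 4t for some t.
Substitute into constraint: (5t)^2 + (4t)^2 = 5
  t^2 * 41 = 5
  t = sqrt(5/41)
Maximum = 5*x + 4*y = (5^2 + 4^2)*t = 41 * sqrt(5/41) = sqrt(205)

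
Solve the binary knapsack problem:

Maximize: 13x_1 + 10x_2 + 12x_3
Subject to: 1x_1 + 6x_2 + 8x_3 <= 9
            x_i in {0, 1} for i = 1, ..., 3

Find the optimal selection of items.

Items: item 1 (v=13, w=1), item 2 (v=10, w=6), item 3 (v=12, w=8)
Capacity: 9
Checking all 8 subsets (w = total weight, v = total value):
  {}: w = 0, v = 0
  {1}: w = 1, v = 13
  {2}: w = 6, v = 10
  {3}: w = 8, v = 12
  {1, 2}: w = 7, v = 23
  {1, 3}: w = 9, v = 25
  {2, 3}: w = 14 > 9, infeasible
  {1, 2, 3}: w = 15 > 9, infeasible
Best feasible subset: items [1, 3]
Total weight: 9 <= 9, total value: 25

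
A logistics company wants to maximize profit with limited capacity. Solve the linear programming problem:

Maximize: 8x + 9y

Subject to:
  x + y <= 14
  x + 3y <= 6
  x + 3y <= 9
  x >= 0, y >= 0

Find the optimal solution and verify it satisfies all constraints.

Feasible vertices: (0, 0), (0, 2), (6, 0)
Objective 8x + 9y at each vertex:
  (0, 0): 0
  (0, 2): 18
  (6, 0): 48
Maximum is 48 at (6, 0).
Verify constraints at (x, y) = (6, 0):
  1*6 + 1*0 = 6 <= 14
  1*6 + 3*0 = 6 <= 6 (active)
  1*6 + 3*0 = 6 <= 9
  x = 6 >= 0, y = 0 >= 0. All constraints satisfied.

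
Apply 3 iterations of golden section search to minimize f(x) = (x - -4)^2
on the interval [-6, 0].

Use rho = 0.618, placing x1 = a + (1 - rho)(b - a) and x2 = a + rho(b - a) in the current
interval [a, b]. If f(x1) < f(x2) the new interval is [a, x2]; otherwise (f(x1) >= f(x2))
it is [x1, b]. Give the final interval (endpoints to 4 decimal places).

Golden section search for min of f(x) = (x - -4)^2 on [-6, 0].
Each step: x1 = a + (1 - rho)(b - a), x2 = a + rho(b - a); if f(x1) < f(x2) keep [a, x2], otherwise keep [x1, b].
Step 1: [-6.0000, 0.0000], x1=-3.7080 (f=0.0853), x2=-2.2920 (f=2.9173); f(x1) < f(x2) => keep [-6.0000, -2.2920]
Step 2: [-6.0000, -2.2920], x1=-4.5835 (f=0.3405), x2=-3.7085 (f=0.0850); f(x1) > f(x2) => keep [-4.5835, -2.2920]
Step 3: [-4.5835, -2.2920], x1=-3.7082 (f=0.0852), x2=-3.1674 (f=0.6933); f(x1) < f(x2) => keep [-4.5835, -3.1674]
Final interval: [-4.5835, -3.1674]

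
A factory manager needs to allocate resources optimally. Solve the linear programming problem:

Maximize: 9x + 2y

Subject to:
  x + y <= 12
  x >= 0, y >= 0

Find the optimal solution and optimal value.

The feasible region has vertices at [(0, 0), (12, 0), (0, 12)].
Checking objective 9x + 2y at each vertex:
  (0, 0): 9*0 + 2*0 = 0
  (12, 0): 9*12 + 2*0 = 108
  (0, 12): 9*0 + 2*12 = 24
Maximum is 108 at (12, 0).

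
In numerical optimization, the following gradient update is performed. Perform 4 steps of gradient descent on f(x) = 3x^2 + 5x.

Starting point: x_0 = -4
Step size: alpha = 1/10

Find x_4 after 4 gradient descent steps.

f(x) = 3x^2 + 5x, f'(x) = 6x + (5)
Step 1: f'(-4) = -19, x_1 = -4 - 1/10 * -19 = -21/10
Step 2: f'(-21/10) = -38/5, x_2 = -21/10 - 1/10 * -38/5 = -67/50
Step 3: f'(-67/50) = -76/25, x_3 = -67/50 - 1/10 * -76/25 = -259/250
Step 4: f'(-259/250) = -152/125, x_4 = -259/250 - 1/10 * -152/125 = -1143/1250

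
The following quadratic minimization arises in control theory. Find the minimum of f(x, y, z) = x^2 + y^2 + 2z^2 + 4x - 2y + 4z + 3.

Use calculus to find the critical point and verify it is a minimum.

f(x,y,z) = x^2 + y^2 + 2z^2 + 4x - 2y + 4z + 3
df/dx = 2x + (4) = 0 => x = -2
df/dy = 2y + (-2) = 0 => y = 1
df/dz = 4z + (4) = 0 => z = -1
f(-2,1,-1) = 1*(-2)^2 + 1*(1)^2 + 2*(-1)^2 + 4*(-2) + -2*(1) + 4*(-1) + 3 = -4
Hessian is diagonal with entries 2, 2, 4 > 0, confirmed minimum.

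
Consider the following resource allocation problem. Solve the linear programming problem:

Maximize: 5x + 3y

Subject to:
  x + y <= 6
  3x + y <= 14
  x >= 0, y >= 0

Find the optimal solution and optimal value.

Feasible vertices: (0, 0), (0, 6), (4, 2), (14/3, 0)
Objective 5x + 3y at each:
  (0, 0): 0
  (0, 6): 18
  (4, 2): 26
  (14/3, 0): 70/3
Maximum is 26 at (4, 2).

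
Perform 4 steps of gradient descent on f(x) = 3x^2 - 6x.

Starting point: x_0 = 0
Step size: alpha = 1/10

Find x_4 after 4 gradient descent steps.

f(x) = 3x^2 - 6x, f'(x) = 6x + (-6)
Step 1: f'(0) = -6, x_1 = 0 - 1/10 * -6 = 3/5
Step 2: f'(3/5) = -12/5, x_2 = 3/5 - 1/10 * -12/5 = 21/25
Step 3: f'(21/25) = -24/25, x_3 = 21/25 - 1/10 * -24/25 = 117/125
Step 4: f'(117/125) = -48/125, x_4 = 117/125 - 1/10 * -48/125 = 609/625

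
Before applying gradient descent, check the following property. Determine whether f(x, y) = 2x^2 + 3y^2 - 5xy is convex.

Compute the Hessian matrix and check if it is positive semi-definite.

f(x,y) = 2x^2 + 3y^2 - 5xy
Hessian H = [[4, -5], [-5, 6]]
trace(H) = 10, det(H) = -1
Eigenvalues: (10 +/- sqrt(104)) / 2 = 10.1, -0.09902
Since not both eigenvalues positive, f is neither convex nor concave.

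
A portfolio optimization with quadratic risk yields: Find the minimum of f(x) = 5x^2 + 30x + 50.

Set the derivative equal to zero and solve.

f(x) = 5x^2 + 30x + 50
f'(x) = 10x + (30) = 0
x = -30/10 = -3
f(-3) = 5
Since f''(x) = 10 > 0, this is a minimum.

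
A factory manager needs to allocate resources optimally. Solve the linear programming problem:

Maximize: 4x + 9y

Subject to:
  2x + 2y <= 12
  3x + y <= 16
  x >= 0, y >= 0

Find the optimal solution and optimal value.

Feasible vertices: (0, 0), (0, 6), (5, 1), (16/3, 0)
Objective 4x + 9y at each:
  (0, 0): 0
  (0, 6): 54
  (5, 1): 29
  (16/3, 0): 64/3
Maximum is 54 at (0, 6).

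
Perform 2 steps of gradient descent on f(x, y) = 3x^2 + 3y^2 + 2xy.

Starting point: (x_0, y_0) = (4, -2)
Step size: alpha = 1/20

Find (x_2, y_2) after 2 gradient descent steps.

f(x,y) = 3x^2 + 3y^2 + 2xy
grad_x = 6x + 2y, grad_y = 6y + 2x
Step 1: grad = (20, -4), (3, -9/5)
Step 2: grad = (72/5, -24/5), (57/25, -39/25)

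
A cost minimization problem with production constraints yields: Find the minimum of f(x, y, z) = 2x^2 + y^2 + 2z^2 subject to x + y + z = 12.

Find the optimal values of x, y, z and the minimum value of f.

Using Lagrange multipliers on f = 2x^2 + y^2 + 2z^2 with constraint x + y + z = 12:
Conditions: 2*2*x = lambda, 2*1*y = lambda, 2*2*z = lambda
So x = lambda/4, y = lambda/2, z = lambda/4
Substituting into constraint: lambda * (1) = 12
lambda = 12
x = 3, y = 6, z = 3
Minimum value = 72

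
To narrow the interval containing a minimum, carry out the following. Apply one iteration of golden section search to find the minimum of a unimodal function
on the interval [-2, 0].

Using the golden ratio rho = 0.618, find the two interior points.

Golden section search on [-2, 0].
Golden ratio rho = 0.618 (approx).
Interior points:
  x_1 = -2 + (1-0.618)*2 = -1.2360
  x_2 = -2 + 0.618*2 = -0.7640
Compare f(x_1) and f(x_2) to determine which subinterval to keep.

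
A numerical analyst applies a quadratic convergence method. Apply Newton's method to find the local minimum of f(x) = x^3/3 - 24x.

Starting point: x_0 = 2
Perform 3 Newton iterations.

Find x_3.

f(x) = x^3/3 - 24x
f'(x) = x^2 - 24, f''(x) = 2x
Newton update: x_{n+1} = x_n - (x_n^2 - 24)/(2*x_n)
Step 1: x_0 = 2, f'=-20, f''=4, x_1 = 7
Step 2: x_1 = 7, f'=25, f''=14, x_2 = 73/14
Step 3: x_2 = 73/14, f'=625/196, f''=73/7, x_3 = 10033/2044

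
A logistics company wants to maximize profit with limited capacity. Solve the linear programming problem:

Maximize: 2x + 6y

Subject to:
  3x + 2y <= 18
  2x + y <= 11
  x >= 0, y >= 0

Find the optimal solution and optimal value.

Feasible vertices: (0, 0), (0, 9), (4, 3), (11/2, 0)
Objective 2x + 6y at each:
  (0, 0): 0
  (0, 9): 54
  (4, 3): 26
  (11/2, 0): 11
Maximum is 54 at (0, 9).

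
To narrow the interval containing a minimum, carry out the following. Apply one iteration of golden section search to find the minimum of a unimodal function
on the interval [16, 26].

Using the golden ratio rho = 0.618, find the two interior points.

Golden section search on [16, 26].
Golden ratio rho = 0.618 (approx).
Interior points:
  x_1 = 16 + (1-0.618)*10 = 19.8200
  x_2 = 16 + 0.618*10 = 22.1800
Compare f(x_1) and f(x_2) to determine which subinterval to keep.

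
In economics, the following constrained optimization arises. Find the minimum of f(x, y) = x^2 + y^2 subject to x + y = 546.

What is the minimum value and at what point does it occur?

Substitute y = 546 - x into f(x,y) = x^2 + y^2:
g(x) = x^2 + (546 - x)^2 = 2x^2 - 1092x + 298116
g'(x) = 4x - 1092 = 0  =>  x = 273
y = 546 - 273 = 273
Minimum value = 273^2 + 273^2 = 149058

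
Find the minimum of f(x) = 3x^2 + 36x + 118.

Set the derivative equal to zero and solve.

f(x) = 3x^2 + 36x + 118
f'(x) = 6x + (36) = 0
x = -36/6 = -6
f(-6) = 10
Since f''(x) = 6 > 0, this is a minimum.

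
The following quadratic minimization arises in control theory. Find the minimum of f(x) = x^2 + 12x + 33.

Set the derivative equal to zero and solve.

f(x) = x^2 + 12x + 33
f'(x) = 2x + (12) = 0
x = -12/2 = -6
f(-6) = -3
Since f''(x) = 2 > 0, this is a minimum.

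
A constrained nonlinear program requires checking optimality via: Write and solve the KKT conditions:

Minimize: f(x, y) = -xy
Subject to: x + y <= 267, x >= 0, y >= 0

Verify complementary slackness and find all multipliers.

Problem: min -xy s.t. x + y <= 267 (multiplier lambda), x >= 0 (mu_x), y >= 0 (mu_y)
KKT stationarity: -y + lambda - mu_x = 0, -x + lambda - mu_y = 0, with lambda, mu_x, mu_y >= 0
Complementary slackness: lambda*(x + y - 267) = 0, mu_x*x = 0, mu_y*y = 0
If lambda = 0: y = -mu_x <= 0 and x = -mu_y <= 0 force x = y = 0 with f = 0; but x = y = 267/2 is feasible with f = -71289/4 < 0, so this is not the minimum. Hence lambda > 0 and x + y = 267.
Try x > 0, y > 0 (so mu_x = mu_y = 0): y = lambda, x = lambda => x = y = lambda
x + y = 267 => 2*lambda = 267 => lambda = 267/2
x* = y* = 267/2 > 0, consistent with mu_x = mu_y = 0.
(Any feasible point with x = 0 or y = 0 has f = 0 > -71289/4, so the minimum is not on those boundaries.)
min(-xy) = -71289/4 (i.e. max xy = 71289/4)
Multipliers: lambda = 267/2, mu_x = 0, mu_y = 0
Complementary slackness: lambda*(x + y - 267) = 267/2*(267/2 + 267/2 - 267) = 0, mu_x*x = 0*267/2 = 0, mu_y*y = 0*267/2 = 0. Satisfied.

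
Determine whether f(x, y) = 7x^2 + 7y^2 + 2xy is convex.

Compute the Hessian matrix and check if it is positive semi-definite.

f(x,y) = 7x^2 + 7y^2 + 2xy
Hessian H = [[14, 2], [2, 14]]
trace(H) = 28, det(H) = 192
Eigenvalues: (28 +/- sqrt(16)) / 2 = 16, 12
Since both eigenvalues > 0, f is convex.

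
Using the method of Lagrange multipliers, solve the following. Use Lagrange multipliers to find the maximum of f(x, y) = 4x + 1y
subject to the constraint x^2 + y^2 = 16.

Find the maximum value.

Set up Lagrange conditions: grad f = lambda * grad g
  4 = 2*lambda*x
  1 = 2*lambda*y
From these: x/y = 4/1, so x = 4t, y = 1t for some t.
Substitute into constraint: (4t)^2 + (1t)^2 = 16
  t^2 * 17 = 16
  t = sqrt(16/17)
Maximum = 4*x + 1*y = (4^2 + 1^2)*t = 17 * sqrt(16/17) = sqrt(272)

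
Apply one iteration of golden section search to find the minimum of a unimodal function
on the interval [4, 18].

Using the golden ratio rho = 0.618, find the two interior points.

Golden section search on [4, 18].
Golden ratio rho = 0.618 (approx).
Interior points:
  x_1 = 4 + (1-0.618)*14 = 9.3480
  x_2 = 4 + 0.618*14 = 12.6520
Compare f(x_1) and f(x_2) to determine which subinterval to keep.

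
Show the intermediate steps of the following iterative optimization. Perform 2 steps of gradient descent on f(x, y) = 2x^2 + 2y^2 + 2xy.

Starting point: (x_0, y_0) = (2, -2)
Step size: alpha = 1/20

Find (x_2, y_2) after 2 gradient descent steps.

f(x,y) = 2x^2 + 2y^2 + 2xy
grad_x = 4x + 2y, grad_y = 4y + 2x
Step 1: grad = (4, -4), (9/5, -9/5)
Step 2: grad = (18/5, -18/5), (81/50, -81/50)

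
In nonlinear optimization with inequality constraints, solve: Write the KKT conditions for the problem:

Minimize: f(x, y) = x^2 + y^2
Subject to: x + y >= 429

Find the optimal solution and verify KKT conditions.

KKT conditions for min x^2 + y^2 s.t. x + y >= 429:
Stationarity: 2x = mu, 2y = mu
So x = y = mu/2.
Complementary slackness: mu*(x + y - 429) = 0
Primal feasibility: x + y >= 429; dual feasibility: mu >= 0
If mu = 0 then x = y = 0, but 0 + 0 < 429 is infeasible, so the constraint is active.
Constraint active: x + y = 2*(mu/2) = 429 => mu = 429
x = y = 429/2, f = 184041/2
Verify: stationarity 2*(429/2) = 429 = mu; primal 429/2 + 429/2 = 429 >= 429; dual mu = 429 >= 0; complementary slackness 429*(429 - 429) = 0. All KKT conditions hold.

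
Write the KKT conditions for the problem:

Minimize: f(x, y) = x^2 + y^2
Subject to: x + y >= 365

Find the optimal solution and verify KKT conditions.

KKT conditions for min x^2 + y^2 s.t. x + y >= 365:
Stationarity: 2x = mu, 2y = mu
So x = y = mu/2.
Complementary slackness: mu*(x + y - 365) = 0
Primal feasibility: x + y >= 365; dual feasibility: mu >= 0
If mu = 0 then x = y = 0, but 0 + 0 < 365 is infeasible, so the constraint is active.
Constraint active: x + y = 2*(mu/2) = 365 => mu = 365
x = y = 365/2, f = 133225/2
Verify: stationarity 2*(365/2) = 365 = mu; primal 365/2 + 365/2 = 365 >= 365; dual mu = 365 >= 0; complementary slackness 365*(365 - 365) = 0. All KKT conditions hold.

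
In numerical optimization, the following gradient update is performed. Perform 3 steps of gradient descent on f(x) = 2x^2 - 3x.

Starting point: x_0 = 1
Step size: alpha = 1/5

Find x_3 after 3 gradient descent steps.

f(x) = 2x^2 - 3x, f'(x) = 4x + (-3)
Step 1: f'(1) = 1, x_1 = 1 - 1/5 * 1 = 4/5
Step 2: f'(4/5) = 1/5, x_2 = 4/5 - 1/5 * 1/5 = 19/25
Step 3: f'(19/25) = 1/25, x_3 = 19/25 - 1/5 * 1/25 = 94/125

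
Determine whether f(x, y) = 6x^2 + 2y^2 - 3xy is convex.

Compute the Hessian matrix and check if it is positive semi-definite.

f(x,y) = 6x^2 + 2y^2 - 3xy
Hessian H = [[12, -3], [-3, 4]]
trace(H) = 16, det(H) = 39
Eigenvalues: (16 +/- sqrt(100)) / 2 = 13, 3
Since both eigenvalues > 0, f is convex.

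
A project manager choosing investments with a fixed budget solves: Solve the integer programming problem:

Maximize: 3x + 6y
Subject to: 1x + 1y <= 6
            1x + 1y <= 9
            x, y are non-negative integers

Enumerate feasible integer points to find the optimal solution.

Constraint 1: 1x + 1y <= 6
Constraint 2: 1x + 1y <= 9
Feasible x range (need y >= 0): 0 <= x <= min(6/1, 9/1) => x in {0, ..., 6}.
Enumerate feasible integer points row by row (the coefficient of y is 6 > 0, so for each x the largest feasible y gives the best value):
  x = 0: y <= min((6 - 1*0)/1, (9 - 1*0)/1) => y in {0, ..., 6}; best 3*0 + 6*6 = 36
  x = 1: y <= min((6 - 1*1)/1, (9 - 1*1)/1) => y in {0, ..., 5}; best 3*1 + 6*5 = 33
  x = 2: y <= min((6 - 1*2)/1, (9 - 1*2)/1) => y in {0, ..., 4}; best 3*2 + 6*4 = 30
  x = 3: y <= min((6 - 1*3)/1, (9 - 1*3)/1) => y in {0, ..., 3}; best 3*3 + 6*3 = 27
  x = 4: y <= min((6 - 1*4)/1, (9 - 1*4)/1) => y in {0, ..., 2}; best 3*4 + 6*2 = 24
  x = 5: y <= min((6 - 1*5)/1, (9 - 1*5)/1) => y in {0, ..., 1}; best 3*5 + 6*1 = 21
  x = 6: y <= min((6 - 1*6)/1, (9 - 1*6)/1) => y in {0}; best 3*6 + 6*0 = 18
The maximum 3x + 6y = 36 is achieved at x = 0, y = 6.
Check: 1*0 + 1*6 = 6 <= 6 and 1*0 + 1*6 = 6 <= 9.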